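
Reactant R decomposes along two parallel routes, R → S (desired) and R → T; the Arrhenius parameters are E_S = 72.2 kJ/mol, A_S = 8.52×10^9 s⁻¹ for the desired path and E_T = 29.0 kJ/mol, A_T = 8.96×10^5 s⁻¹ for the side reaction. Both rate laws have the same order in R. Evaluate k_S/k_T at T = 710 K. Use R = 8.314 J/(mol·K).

k_S/k_T = (A_S/A_T)·exp[−(E_S−E_T)/(RT)] = (A_S/A_T)·exp[(E_T−E_S)/(RT)].
(E_T−E_S)/(RT) = (29.0−72.2)×10³/(8.314×710) = -43200/5903 = -7.318.
k_S/k_T = (8.52×10^9/8.96×10^5)·exp(-7.318) = 9509 × 6.632×10^-4 = 6.31.

6.31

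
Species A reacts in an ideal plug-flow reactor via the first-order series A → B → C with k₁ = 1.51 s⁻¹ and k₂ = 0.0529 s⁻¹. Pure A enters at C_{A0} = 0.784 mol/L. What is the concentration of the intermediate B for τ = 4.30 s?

0.646 mol/L

Solving the coupled first-order balances gives C_B(τ) = [k₁/(k₂−k₁)]·C_{A0}·(e^(−k₁τ) − e^(−k₂τ)).
e^(−k₁τ) = e^(−1.51×4.30) = e^(−6.493) = 0.001514; e^(−k₂τ) = e^(−0.2275) = 0.7965.
C_B = 1.51×0.784/(0.0529−1.51) × (0.001514−0.7965) = (-0.8125)×(-0.7950) = 0.6459 mol/L.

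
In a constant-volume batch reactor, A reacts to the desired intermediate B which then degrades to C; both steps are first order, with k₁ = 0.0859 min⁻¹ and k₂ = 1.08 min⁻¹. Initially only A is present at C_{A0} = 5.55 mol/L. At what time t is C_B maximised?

For first-order series the maximum of C_B occurs at t_opt = ln(k₂/k₁)/(k₂−k₁).
= ln(1.08/0.0859)/(1.08−0.0859) = ln(12.57)/0.9941 = 2.532/0.9941 = 2.55 min.

2.55 min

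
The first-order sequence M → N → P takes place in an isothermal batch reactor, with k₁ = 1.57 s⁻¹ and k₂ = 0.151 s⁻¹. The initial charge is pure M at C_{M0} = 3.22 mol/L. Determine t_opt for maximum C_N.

Setting dC_N/dt = 0 gives t_opt = ln(k₂/k₁)/(k₂−k₁).
= ln(0.151/1.57)/(0.151−1.57) = ln(0.09618)/-1.419 = -2.342/-1.419 = 1.65 s.

1.65 s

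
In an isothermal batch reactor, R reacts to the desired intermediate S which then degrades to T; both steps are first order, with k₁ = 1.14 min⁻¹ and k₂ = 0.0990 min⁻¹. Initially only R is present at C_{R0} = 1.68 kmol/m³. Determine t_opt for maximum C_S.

2.35 min

The intermediate peaks when r₁ = r₂, i.e. k₁e^(−k₁t) = k₂e^(−k₂t), giving t_opt = ln(k₂/k₁)/(k₂−k₁).
= ln(0.0990/1.14)/(0.0990−1.14) = ln(0.08684)/-1.041 = -2.444/-1.041 = 2.35 min.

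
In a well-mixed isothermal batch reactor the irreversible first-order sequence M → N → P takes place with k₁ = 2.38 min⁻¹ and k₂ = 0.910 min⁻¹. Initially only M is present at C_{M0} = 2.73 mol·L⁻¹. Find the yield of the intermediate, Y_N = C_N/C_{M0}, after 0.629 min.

For first-order series with pure M initially, C_N(t) = k₁C_{M0}/(k₂−k₁)·(e^(−k₁t) − e^(−k₂t)).
e^(−k₁t) = e^(−2.38×0.629) = e^(−1.497) = 0.2238; e^(−k₂t) = e^(−0.5724) = 0.5642.
C_N = 2.38×2.73/(0.910−2.38) × (0.2238−0.5642) = (-4.420)×(-0.3404) = 1.504 mol·L⁻¹.
Y_N = C_N/C_{M0} = 1.504/2.73 = 0.551.

0.551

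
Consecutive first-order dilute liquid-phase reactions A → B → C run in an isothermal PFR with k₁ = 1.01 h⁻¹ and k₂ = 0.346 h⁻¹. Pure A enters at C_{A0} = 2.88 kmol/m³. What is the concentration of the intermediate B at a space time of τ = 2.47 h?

1.50 kmol/m³

Solving the coupled first-order balances gives C_B(τ) = [k₁/(k₂−k₁)]·C_{A0}·(e^(−k₁τ) − e^(−k₂τ)).
e^(−k₁τ) = e^(−1.01×2.47) = e^(−2.495) = 0.08252; e^(−k₂τ) = e^(−0.8546) = 0.4254.
C_B = 1.01×2.88/(0.346−1.01) × (0.08252−0.4254) = (-4.381)×(-0.3429) = 1.502 kmol/m³.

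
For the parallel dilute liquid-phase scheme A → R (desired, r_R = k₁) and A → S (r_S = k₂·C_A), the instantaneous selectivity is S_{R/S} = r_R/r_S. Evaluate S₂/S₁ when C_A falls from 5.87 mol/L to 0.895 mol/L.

6.56

S_{R/S} = (k₁/k₂)·C_A⁻¹, so S₂/S₁ = (C_{A,2}/C_{A,1})⁻¹.
= 5.87/0.895 = 6.56.
Selectivity toward R rises as C_A falls — low-concentration operation is favoured.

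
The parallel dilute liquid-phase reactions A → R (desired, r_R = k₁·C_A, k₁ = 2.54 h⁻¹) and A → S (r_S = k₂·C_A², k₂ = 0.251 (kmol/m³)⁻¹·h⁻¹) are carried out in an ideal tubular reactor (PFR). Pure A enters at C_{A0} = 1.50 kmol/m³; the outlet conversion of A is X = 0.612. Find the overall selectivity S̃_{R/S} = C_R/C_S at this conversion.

9.78

C_A = C_{A0}(1−X) = 0.5820 kmol/m³.
Along a PFR/batch, dC_R/dC_A = −r_R/(r_R+r_S) = −k₁/(k₁+k₂·C_A).
Integrating from C_{A0} to C_A: C_R = (2.54/0.251)·ln[(2.54+0.251·1.50)/(2.54+0.251·0.582)] = 10.12·ln(2.917/2.686) = 0.8328 kmol/m³.
C_S = (C_{A0}−C_A)−C_R = 0.08516 kmol/m³; S̃_{R/S} = 0.8328/0.08516 = 9.78.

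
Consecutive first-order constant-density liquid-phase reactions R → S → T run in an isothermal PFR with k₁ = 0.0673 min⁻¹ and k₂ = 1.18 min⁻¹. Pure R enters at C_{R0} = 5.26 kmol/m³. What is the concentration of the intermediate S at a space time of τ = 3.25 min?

0.249 kmol/m³

For first-order series with pure R initially, C_S(τ) = k₁C_{R0}/(k₂−k₁)·(e^(−k₁τ) − e^(−k₂τ)).
e^(−k₁τ) = e^(−0.0673×3.25) = e^(−0.2187) = 0.8035; e^(−k₂τ) = e^(−3.835) = 0.02160.
C_S = 0.0673×5.26/(1.18−0.0673) × (0.8035−0.02160) = 0.3181×0.7819 = 0.2488 kmol/m³.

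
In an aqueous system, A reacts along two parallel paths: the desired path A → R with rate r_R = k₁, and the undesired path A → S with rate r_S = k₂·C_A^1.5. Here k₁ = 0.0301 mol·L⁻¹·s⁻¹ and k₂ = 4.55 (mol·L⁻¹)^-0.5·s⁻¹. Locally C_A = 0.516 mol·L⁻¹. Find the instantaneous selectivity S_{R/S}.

S_{R/S} = r_R/r_S = (k₁)/(k₂·C_A^1.5) = (k₁/k₂)·C_A^-1.5.
= (0.0301) / (4.55×0.5160^1.5) = 0.03010/1.686 = 0.0178.
The undesired path is higher order in A, so low C_A (CSTR or dilute feed) favours R.

0.0178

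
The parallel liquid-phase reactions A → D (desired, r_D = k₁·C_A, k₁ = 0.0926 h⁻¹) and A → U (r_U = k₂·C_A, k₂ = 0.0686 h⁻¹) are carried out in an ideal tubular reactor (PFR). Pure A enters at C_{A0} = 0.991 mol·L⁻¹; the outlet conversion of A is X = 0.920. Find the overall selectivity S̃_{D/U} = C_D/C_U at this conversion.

1.35

C_A = C_{A0}(1−X) = 0.07928 mol·L⁻¹.
Both paths are first order in A, so the instantaneous fraction to D is constant: dC_D/d(−C_A) = k₁/(k₁+k₂) = 0.5744.
C_D = 0.5744·(C_{A0}−C_A) = 0.5744×0.9117 = 0.524 mol·L⁻¹.
C_U = (C_{A0}−C_A)−C_D = 0.3880 mol·L⁻¹; S̃_{D/U} = 0.5237/0.3880 = 1.35.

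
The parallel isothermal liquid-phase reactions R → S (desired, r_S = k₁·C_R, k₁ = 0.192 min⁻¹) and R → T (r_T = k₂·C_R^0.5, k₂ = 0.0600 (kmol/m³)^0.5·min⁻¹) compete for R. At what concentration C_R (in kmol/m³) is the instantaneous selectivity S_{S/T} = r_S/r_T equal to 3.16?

S_{S/T} = (k₁/k₂)·C_R^0.5 ⇒ C_R = (S·k₂/k₁)^(2).
= (3.16×0.0600/0.192)^(2) = (0.9875)^(2) = 0.975 kmol/m³.

0.975 kmol/m³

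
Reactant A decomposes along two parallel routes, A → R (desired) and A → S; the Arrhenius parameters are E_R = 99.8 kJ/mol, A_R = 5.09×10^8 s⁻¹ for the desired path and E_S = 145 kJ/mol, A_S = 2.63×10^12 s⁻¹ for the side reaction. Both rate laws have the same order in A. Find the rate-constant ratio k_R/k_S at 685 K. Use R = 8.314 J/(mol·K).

k_R/k_S = (A_R/A_S)·exp[−(E_R−E_S)/(RT)] = (A_R/A_S)·exp[(E_S−E_R)/(RT)].
(E_S−E_R)/(RT) = (145−99.8)×10³/(8.314×685) = 45200/5695 = 7.937.
k_R/k_S = (5.09×10^8/2.63×10^12)·exp(7.937) = 1.935×10^-4 × 2798 = 0.542.

0.542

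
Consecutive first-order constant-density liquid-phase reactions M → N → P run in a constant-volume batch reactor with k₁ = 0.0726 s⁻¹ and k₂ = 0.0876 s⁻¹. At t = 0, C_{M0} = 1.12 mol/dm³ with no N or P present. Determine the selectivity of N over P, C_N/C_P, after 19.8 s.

0.632

The intermediate concentration in a first-order A→B→C sequence is C_N = k₁C_{M0}(e^(−k₁t) − e^(−k₂t))/(k₂−k₁).
e^(−k₁t) = e^(−0.0726×19.8) = e^(−1.437) = 0.2375; e^(−k₂t) = e^(−1.734) = 0.1765.
C_N = 0.0726×1.12/(0.0876−0.0726) × (0.2375−0.1765) = 5.421×0.06103 = 0.3309 mol/dm³.
C_M = C_{M0}e^(−k₁t) = 0.2660 mol/dm³, so C_P = C_{M0}−C_M−C_N = 0.5231 mol/dm³; C_N/C_P = 0.632.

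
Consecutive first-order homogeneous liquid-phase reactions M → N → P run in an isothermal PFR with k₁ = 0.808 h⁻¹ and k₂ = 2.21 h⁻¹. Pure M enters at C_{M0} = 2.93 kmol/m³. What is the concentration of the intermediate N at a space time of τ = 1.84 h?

Solving the coupled first-order balances gives C_N(τ) = [k₁/(k₂−k₁)]·C_{M0}·(e^(−k₁τ) − e^(−k₂τ)).
e^(−k₁τ) = e^(−0.808×1.84) = e^(−1.487) = 0.2261; e^(−k₂τ) = e^(−4.066) = 0.01714.
C_N = 0.808×2.93/(2.21−0.808) × (0.2261−0.01714) = 1.689×0.2090 = 0.3529 kmol/m³.

0.353 kmol/m³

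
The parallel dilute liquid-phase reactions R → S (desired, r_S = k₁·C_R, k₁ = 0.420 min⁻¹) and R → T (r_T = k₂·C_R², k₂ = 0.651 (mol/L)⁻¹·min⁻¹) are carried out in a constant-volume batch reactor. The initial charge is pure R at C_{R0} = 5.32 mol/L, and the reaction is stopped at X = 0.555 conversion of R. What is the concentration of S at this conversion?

C_R = C_{R0}(1−X) = 2.367 mol/L.
Along a PFR/batch, dC_S/dC_R = −r_S/(r_S+r_T) = −k₁/(k₁+k₂·C_R).
Integrating from C_{R0} to C_R: C_S = (0.420/0.651)·ln[(0.420+0.651·5.32)/(0.420+0.651·2.37)] = 0.6452·ln(3.883/1.961) = 0.4407 mol/L.

0.441 mol/L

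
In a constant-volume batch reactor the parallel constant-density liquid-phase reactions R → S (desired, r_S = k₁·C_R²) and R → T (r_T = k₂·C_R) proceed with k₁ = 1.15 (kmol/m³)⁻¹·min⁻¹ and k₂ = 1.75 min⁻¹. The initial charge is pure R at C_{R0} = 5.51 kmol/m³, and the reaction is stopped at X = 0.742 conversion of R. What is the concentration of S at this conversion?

C_R = C_{R0}(1−X) = 1.422 kmol/m³.
Along a PFR/batch, dC_T/dC_R = −r_T/(r_S+r_T) = −k₂/(k₂+k₁·C_R).
Integrating from C_{R0} to C_R: C_T = (1.75/1.15)·ln[(1.75+1.15·5.51)/(1.75+1.15·1.42)] = 1.522·ln(8.086/3.385) = 1.325 kmol/m³.
Then C_S = (C_{R0}−C_R) − C_T = 4.088 − 1.325 = 2.763 kmol/m³.

2.76 kmol/m³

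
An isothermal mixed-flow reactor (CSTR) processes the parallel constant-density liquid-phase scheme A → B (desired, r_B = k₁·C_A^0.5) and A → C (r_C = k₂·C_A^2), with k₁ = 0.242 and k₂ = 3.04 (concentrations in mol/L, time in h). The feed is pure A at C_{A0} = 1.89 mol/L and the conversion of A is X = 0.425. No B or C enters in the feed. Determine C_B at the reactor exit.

Exit C_A = C_{A0}(1−X) = 1.89×0.575 = 1.087 mol/L.
In a CSTR the entire volume is at exit conditions, so r_B = 0.242×1.087^0.5 = 0.2523 and r_C = 3.04×1.087^2 = 3.590.
Fraction of consumed A going to B: r_B/(r_B+r_C) = 0.06565.
C_B = 0.06565·C_{A0}·X = 0.06565×1.89×0.425 = 0.0527 mol/L.

0.0527 mol/L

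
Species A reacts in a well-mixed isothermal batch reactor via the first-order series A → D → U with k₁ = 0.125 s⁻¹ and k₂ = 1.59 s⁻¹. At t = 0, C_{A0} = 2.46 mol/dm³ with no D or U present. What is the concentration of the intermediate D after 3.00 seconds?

Solving the coupled first-order balances gives C_D(t) = [k₁/(k₂−k₁)]·C_{A0}·(e^(−k₁t) − e^(−k₂t)).
e^(−k₁t) = e^(−0.125×3.00) = e^(−0.3750) = 0.6873; e^(−k₂t) = e^(−4.770) = 0.008480.
C_D = 0.125×2.46/(1.59−0.125) × (0.6873−0.008480) = 0.2099×0.6788 = 0.1425 mol/dm³.

0.142 mol/dm³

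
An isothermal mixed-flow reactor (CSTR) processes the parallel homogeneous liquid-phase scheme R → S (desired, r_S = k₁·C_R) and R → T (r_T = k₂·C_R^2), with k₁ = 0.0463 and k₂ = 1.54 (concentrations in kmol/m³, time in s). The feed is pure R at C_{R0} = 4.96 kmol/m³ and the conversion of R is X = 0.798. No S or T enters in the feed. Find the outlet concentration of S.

0.115 kmol/m³

Exit C_R = C_{R0}(1−X) = 4.96×0.202 = 1.002 kmol/m³.
In a CSTR the entire volume is at exit conditions, so r_S = 0.0463×1.002 = 0.04639 and r_T = 1.54×1.002^2 = 1.546.
Fraction of consumed R going to S: r_S/(r_S+r_T) = 0.02913.
C_S = 0.02913·C_{R0}·X = 0.02913×4.96×0.798 = 0.115 kmol/m³.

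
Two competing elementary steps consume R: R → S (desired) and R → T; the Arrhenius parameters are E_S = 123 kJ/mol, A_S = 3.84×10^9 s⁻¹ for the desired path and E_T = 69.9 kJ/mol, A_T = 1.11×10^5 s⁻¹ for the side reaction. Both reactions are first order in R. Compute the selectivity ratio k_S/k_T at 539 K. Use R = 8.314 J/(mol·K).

0.247

With equal orders, S_{S/T} = k_S/k_T = (A_S/A_T)·exp[(E_T−E_S)/(RT)].
(E_T−E_S)/(RT) = (69.9−123)×10³/(8.314×539) = -53100/4481 = -11.85.
k_S/k_T = (3.84×10^9/1.11×10^5)·exp(-11.85) = 34595 × 7.143×10^-6 = 0.247.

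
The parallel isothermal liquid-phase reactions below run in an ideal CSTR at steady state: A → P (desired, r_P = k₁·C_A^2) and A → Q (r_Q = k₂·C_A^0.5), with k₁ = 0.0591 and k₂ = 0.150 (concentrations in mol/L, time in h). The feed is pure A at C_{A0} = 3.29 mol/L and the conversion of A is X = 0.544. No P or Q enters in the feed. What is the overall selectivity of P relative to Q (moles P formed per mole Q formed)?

0.724

Exit C_A = C_{A0}(1−X) = 3.29×0.456 = 1.500 mol/L.
Rates in a CSTR are evaluated at the outlet concentration: r_P = 0.0591×1.500^2 = 0.1330, r_Q = 0.150×1.500^0.5 = 0.1837.
Overall selectivity = C_P/C_Q = r_Pτ/(r_Qτ) = r_P/r_Q = 0.724.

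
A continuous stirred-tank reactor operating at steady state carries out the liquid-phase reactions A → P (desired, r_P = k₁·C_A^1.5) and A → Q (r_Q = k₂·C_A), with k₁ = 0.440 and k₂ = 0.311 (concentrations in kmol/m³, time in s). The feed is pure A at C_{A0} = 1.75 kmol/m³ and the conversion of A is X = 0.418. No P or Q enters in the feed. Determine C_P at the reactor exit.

Exit C_A = C_{A0}(1−X) = 1.75×0.582 = 1.019 kmol/m³.
A CSTR operates uniformly at the exit composition, giving r_P = 0.4523 and r_Q = 0.3168 (each k·C_A^n at C_A = 1.019).
Fraction of consumed A going to P: r_P/(r_P+r_Q) = 0.5881.
C_P = 0.5881·C_{A0}·X = 0.5881×1.75×0.418 = 0.430 kmol/m³.

0.430 kmol/m³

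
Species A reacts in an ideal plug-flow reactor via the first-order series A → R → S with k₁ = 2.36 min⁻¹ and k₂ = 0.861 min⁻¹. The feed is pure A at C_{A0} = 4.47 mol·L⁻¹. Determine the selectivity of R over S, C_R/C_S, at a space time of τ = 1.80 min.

For first-order series with pure A initially, C_R(τ) = k₁C_{A0}/(k₂−k₁)·(e^(−k₁τ) − e^(−k₂τ)).
e^(−k₁τ) = e^(−2.36×1.80) = e^(−4.248) = 0.01429; e^(−k₂τ) = e^(−1.550) = 0.2123.
C_R = 2.36×4.47/(0.861−2.36) × (0.01429−0.2123) = (-7.037)×(-0.1980) = 1.393 mol·L⁻¹.
C_A = C_{A0}e^(−k₁τ) = 0.06389 mol·L⁻¹, so C_S = C_{A0}−C_A−C_R = 3.013 mol·L⁻¹; C_R/C_S = 0.463.

0.463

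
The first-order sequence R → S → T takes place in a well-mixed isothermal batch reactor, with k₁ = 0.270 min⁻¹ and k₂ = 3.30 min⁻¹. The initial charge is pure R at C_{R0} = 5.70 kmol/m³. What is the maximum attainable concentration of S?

0.373 kmol/m³

Evaluating C_S at t_opt = ln(k₂/k₁)/(k₂−k₁) gives C_{S,max}/C_{R0} = (k₁/k₂)^[k₂/(k₂−k₁)].
= (0.270/3.30)^(3.30/(3.30−0.270)) = (0.08182)^(1.089) = 0.06546.
C_{S,max} = 0.06546×5.70 = 0.373 kmol/m³.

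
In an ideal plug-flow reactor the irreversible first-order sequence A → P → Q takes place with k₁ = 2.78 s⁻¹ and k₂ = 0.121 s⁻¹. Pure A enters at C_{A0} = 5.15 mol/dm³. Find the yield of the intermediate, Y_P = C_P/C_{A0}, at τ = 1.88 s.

The intermediate concentration in a first-order A→B→C sequence is C_P = k₁C_{A0}(e^(−k₁τ) − e^(−k₂τ))/(k₂−k₁).
e^(−k₁τ) = e^(−2.78×1.88) = e^(−5.226) = 0.005373; e^(−k₂τ) = e^(−0.2275) = 0.7965.
C_P = 2.78×5.15/(0.121−2.78) × (0.005373−0.7965) = (-5.384)×(-0.7912) = 4.260 mol/dm³.
Y_P = C_P/C_{A0} = 4.260/5.15 = 0.827.

0.827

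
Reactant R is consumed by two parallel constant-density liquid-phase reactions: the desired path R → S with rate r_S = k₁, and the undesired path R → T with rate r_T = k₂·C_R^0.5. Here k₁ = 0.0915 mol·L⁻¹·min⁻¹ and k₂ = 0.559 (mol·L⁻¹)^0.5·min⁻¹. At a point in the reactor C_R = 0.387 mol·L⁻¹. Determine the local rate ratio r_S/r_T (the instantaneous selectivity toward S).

0.263

S_{S/T} = r_S/r_T = (k₁)/(k₂·C_R^0.5) = (k₁/k₂)·C_R^-0.5.
= (0.0915) / (0.559×0.3870^0.5) = 0.09150/0.3478 = 0.263.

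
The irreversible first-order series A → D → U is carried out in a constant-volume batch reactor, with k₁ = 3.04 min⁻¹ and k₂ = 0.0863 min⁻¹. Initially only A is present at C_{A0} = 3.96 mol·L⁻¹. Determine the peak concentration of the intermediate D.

Evaluating C_D at t_opt = ln(k₂/k₁)/(k₂−k₁) gives C_{D,max}/C_{A0} = (k₁/k₂)^[k₂/(k₂−k₁)].
= (3.04/0.0863)^(0.0863/(0.0863−3.04)) = (35.23)^(-0.02922) = 0.9012.
C_{D,max} = 0.9012×3.96 = 3.57 mol·L⁻¹.

3.57 mol·L⁻¹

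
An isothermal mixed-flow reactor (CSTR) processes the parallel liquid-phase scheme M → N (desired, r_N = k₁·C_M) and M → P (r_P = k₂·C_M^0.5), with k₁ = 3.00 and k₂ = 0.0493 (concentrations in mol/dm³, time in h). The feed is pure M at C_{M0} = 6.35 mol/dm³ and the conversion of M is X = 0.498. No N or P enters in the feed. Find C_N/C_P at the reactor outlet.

109

Exit C_M = C_{M0}(1−X) = 6.35×0.502 = 3.188 mol/dm³.
A CSTR operates uniformly at the exit composition, giving r_N = 9.563 and r_P = 0.08802 (each k·C_M^n at C_M = 3.188).
Overall selectivity = C_N/C_P = r_Nτ/(r_Pτ) = r_N/r_P = 109.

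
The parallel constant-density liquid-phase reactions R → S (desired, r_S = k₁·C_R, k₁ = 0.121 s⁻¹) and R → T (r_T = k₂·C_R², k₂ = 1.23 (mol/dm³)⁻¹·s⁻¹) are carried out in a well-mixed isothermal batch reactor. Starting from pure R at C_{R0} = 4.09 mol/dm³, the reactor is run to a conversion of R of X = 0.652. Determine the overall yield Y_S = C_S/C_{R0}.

0.0244

C_R = C_{R0}(1−X) = 1.423 mol/dm³.
Along a PFR/batch, dC_S/dC_R = −r_S/(r_S+r_T) = −k₁/(k₁+k₂·C_R).
Integrating from C_{R0} to C_R: C_S = (0.121/1.23)·ln[(0.121+1.23·4.09)/(0.121+1.23·1.42)] = 0.09837·ln(5.152/1.872) = 0.09960 mol/dm³.
Y_S = C_S/C_{R0} = 0.09960/4.09 = 0.0244.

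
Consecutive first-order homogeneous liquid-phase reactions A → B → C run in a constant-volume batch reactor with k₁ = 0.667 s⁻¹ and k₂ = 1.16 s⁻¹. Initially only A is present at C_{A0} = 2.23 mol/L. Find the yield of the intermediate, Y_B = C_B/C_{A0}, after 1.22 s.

0.271

Solving the coupled first-order balances gives C_B(t) = [k₁/(k₂−k₁)]·C_{A0}·(e^(−k₁t) − e^(−k₂t)).
e^(−k₁t) = e^(−0.667×1.22) = e^(−0.8137) = 0.4432; e^(−k₂t) = e^(−1.415) = 0.2429.
C_B = 0.667×2.23/(1.16−0.667) × (0.4432−0.2429) = 3.017×0.2003 = 0.6044 mol/L.
Y_B = C_B/C_{A0} = 0.6044/2.23 = 0.271.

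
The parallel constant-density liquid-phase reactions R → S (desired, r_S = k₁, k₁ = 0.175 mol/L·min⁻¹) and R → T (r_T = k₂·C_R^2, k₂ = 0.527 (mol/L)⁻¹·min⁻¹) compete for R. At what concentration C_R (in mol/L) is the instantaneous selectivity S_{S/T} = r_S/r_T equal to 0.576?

0.759 mol/L

S_{S/T} = (k₁/k₂)·C_R^-2 ⇒ C_R = (S·k₂/k₁)^(-0.5).
= (0.576×0.527/0.175)^(-0.5) = (1.735)^(-0.5) = 0.759 mol/L.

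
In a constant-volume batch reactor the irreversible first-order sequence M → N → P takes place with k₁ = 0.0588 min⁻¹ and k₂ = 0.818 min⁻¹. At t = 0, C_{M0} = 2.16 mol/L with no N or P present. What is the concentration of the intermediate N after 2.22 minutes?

For first-order series with pure M initially, C_N(t) = k₁C_{M0}/(k₂−k₁)·(e^(−k₁t) − e^(−k₂t)).
e^(−k₁t) = e^(−0.0588×2.22) = e^(−0.1305) = 0.8776; e^(−k₂t) = e^(−1.816) = 0.1627.
C_N = 0.0588×2.16/(0.818−0.0588) × (0.8776−0.1627) = 0.1673×0.7149 = 0.1196 mol/L.

0.120 mol/L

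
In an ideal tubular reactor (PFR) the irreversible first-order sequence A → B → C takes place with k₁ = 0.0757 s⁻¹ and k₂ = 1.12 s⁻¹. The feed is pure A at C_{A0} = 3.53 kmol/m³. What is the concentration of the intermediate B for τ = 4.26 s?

0.183 kmol/m³

Solving the coupled first-order balances gives C_B(τ) = [k₁/(k₂−k₁)]·C_{A0}·(e^(−k₁τ) − e^(−k₂τ)).
e^(−k₁τ) = e^(−0.0757×4.26) = e^(−0.3225) = 0.7243; e^(−k₂τ) = e^(−4.771) = 0.008470.
C_B = 0.0757×3.53/(1.12−0.0757) × (0.7243−0.008470) = 0.2559×0.7159 = 0.1832 kmol/m³.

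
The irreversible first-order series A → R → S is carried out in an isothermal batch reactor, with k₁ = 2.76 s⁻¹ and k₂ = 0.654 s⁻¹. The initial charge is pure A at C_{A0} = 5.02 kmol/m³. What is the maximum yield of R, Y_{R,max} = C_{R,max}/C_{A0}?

0.639

For a first-order series the maximum intermediate yield is C_{R,max}/C_{A0} = (k₁/k₂)^[k₂/(k₂−k₁)].
= (2.76/0.654)^(0.654/(0.654−2.76)) = (4.220)^(-0.3105) = 0.6395.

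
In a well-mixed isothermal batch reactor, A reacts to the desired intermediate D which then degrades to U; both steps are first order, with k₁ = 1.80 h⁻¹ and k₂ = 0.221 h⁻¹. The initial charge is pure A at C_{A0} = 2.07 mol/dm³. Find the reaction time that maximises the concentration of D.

The intermediate peaks when r₁ = r₂, i.e. k₁e^(−k₁t) = k₂e^(−k₂t), giving t_opt = ln(k₂/k₁)/(k₂−k₁).
= ln(0.221/1.80)/(0.221−1.80) = ln(0.1228)/-1.579 = -2.097/-1.579 = 1.33 h.

1.33 h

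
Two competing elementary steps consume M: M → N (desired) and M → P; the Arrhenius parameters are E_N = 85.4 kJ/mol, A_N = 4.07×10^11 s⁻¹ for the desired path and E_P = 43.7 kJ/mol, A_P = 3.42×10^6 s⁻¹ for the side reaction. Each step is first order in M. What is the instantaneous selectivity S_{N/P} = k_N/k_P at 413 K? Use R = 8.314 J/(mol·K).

0.633

Since both paths have the same order in M, the concentration cancels and S_{N/P} = k_N/k_P = (A_N/A_P)·exp[(E_P−E_N)/(RT)].
(E_P−E_N)/(RT) = (43.7−85.4)×10³/(8.314×413) = -41700/3434 = -12.14.
k_N/k_P = (4.07×10^11/3.42×10^6)·exp(-12.14) = 1.190×10^5 × 5.318×10^-6 = 0.633.
Since E_N > E_P, raising the temperature improves selectivity toward N.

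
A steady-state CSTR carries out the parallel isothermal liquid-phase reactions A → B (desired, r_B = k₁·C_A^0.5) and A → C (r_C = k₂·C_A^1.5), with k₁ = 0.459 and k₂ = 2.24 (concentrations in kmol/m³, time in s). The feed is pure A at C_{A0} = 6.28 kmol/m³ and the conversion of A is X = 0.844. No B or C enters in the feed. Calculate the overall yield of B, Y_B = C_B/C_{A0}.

0.146

Exit C_A = C_{A0}(1−X) = 6.28×0.156 = 0.9797 kmol/m³.
In a CSTR the entire volume is at exit conditions, so r_B = 0.459×0.9797^0.5 = 0.4543 and r_C = 2.24×0.9797^1.5 = 2.172.
Fraction of consumed A going to B: r_B/(r_B+r_C) = 0.1730.
C_B = 0.1730·C_{A0}·X = 0.1730×6.28×0.844 = 0.917 kmol/m³; Y_B = C_B/C_{A0} = 0.146.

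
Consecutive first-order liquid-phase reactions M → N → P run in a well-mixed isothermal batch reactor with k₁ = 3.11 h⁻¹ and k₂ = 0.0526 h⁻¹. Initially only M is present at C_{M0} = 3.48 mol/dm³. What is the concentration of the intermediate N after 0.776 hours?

3.08 mol/dm³

For first-order series with pure M initially, C_N(t) = k₁C_{M0}/(k₂−k₁)·(e^(−k₁t) − e^(−k₂t)).
e^(−k₁t) = e^(−3.11×0.776) = e^(−2.413) = 0.08951; e^(−k₂t) = e^(−0.04082) = 0.9600.
C_N = 3.11×3.48/(0.0526−3.11) × (0.08951−0.9600) = (-3.540)×(-0.8705) = 3.081 mol/dm³.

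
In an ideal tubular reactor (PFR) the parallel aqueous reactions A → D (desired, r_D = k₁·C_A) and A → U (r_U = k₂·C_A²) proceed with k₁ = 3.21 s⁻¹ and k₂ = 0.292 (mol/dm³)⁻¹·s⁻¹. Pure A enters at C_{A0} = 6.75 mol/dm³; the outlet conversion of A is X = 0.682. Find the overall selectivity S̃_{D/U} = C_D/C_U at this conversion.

C_A = C_{A0}(1−X) = 2.146 mol/dm³.
Along a PFR/batch, dC_D/dC_A = −r_D/(r_D+r_U) = −k₁/(k₁+k₂·C_A).
Integrating from C_{A0} to C_A: C_D = (3.21/0.292)·ln[(3.21+0.292·6.75)/(3.21+0.292·2.15)] = 10.99·ln(5.181/3.837) = 3.302 mol/dm³.
C_U = (C_{A0}−C_A)−C_D = 1.302 mol/dm³; S̃_{D/U} = 3.302/1.302 = 2.54.

2.54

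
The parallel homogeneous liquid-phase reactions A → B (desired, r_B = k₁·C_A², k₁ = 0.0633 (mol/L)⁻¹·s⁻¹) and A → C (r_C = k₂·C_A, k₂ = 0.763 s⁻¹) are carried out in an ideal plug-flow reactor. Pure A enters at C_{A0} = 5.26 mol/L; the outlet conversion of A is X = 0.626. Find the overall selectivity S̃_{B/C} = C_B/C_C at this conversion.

0.295

C_A = C_{A0}(1−X) = 1.967 mol/L.
Along a PFR/batch, dC_C/dC_A = −r_C/(r_B+r_C) = −k₂/(k₂+k₁·C_A).
Integrating from C_{A0} to C_A: C_C = (0.763/0.0633)·ln[(0.763+0.0633·5.26)/(0.763+0.0633·1.97)] = 12.05·ln(1.096/0.8875) = 2.543 mol/L.
Then C_B = (C_{A0}−C_A) − C_C = 3.293 − 2.543 = 0.7501 mol/L.
S̃_{B/C} = C_B/C_C = 0.7501/2.543 = 0.295.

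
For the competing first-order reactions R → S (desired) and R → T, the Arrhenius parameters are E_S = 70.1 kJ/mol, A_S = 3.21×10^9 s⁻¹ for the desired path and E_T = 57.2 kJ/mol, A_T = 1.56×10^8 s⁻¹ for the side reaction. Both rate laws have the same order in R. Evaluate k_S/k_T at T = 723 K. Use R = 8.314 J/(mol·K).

Since both paths have the same order in R, the concentration cancels and S_{S/T} = k_S/k_T = (A_S/A_T)·exp[(E_T−E_S)/(RT)].
(E_T−E_S)/(RT) = (57.2−70.1)×10³/(8.314×723) = -12900/6011 = -2.146.
k_S/k_T = (3.21×10^9/1.56×10^8)·exp(-2.146) = 20.58 × 0.1169 = 2.41.
Since E_S > E_T, raising the temperature improves selectivity toward S.

2.41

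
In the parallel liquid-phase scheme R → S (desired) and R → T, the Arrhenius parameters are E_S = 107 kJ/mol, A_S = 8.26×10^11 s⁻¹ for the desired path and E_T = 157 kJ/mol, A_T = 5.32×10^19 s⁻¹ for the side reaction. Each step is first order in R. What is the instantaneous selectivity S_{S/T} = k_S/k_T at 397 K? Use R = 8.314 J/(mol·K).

0.0589

With equal orders, S_{S/T} = k_S/k_T = (A_S/A_T)·exp[(E_T−E_S)/(RT)].
(E_T−E_S)/(RT) = (157−107)×10³/(8.314×397) = 50000/3301 = 15.15.
k_S/k_T = (8.26×10^11/5.32×10^19)·exp(15.15) = 1.553×10^-8 × 3.792×10^6 = 0.0589.
Since E_S < E_T, lowering the temperature improves selectivity toward S.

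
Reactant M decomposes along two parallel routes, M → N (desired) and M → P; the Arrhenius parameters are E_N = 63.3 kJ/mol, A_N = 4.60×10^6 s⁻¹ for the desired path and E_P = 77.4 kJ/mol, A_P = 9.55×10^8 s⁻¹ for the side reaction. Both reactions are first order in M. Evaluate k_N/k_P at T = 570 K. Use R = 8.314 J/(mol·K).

0.0944

With equal orders, S_{N/P} = k_N/k_P = (A_N/A_P)·exp[(E_P−E_N)/(RT)].
(E_P−E_N)/(RT) = (77.4−63.3)×10³/(8.314×570) = 14100/4739 = 2.975.
k_N/k_P = (4.60×10^6/9.55×10^8)·exp(2.975) = 0.004817 × 19.60 = 0.0944.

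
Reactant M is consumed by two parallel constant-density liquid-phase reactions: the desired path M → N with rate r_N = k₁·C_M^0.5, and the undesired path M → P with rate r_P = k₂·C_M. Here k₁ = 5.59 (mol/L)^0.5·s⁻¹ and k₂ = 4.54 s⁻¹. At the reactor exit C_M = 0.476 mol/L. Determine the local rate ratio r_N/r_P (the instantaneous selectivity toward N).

1.78

S_{N/P} = r_N/r_P = (k₁·C_M^0.5)/(k₂·C_M) = (k₁/k₂)·C_M^-0.5.
= (5.59×0.4760^0.5) / (4.54×0.4760) = 3.857/2.161 = 1.78.
The undesired path is higher order in M, so low C_M (CSTR or dilute feed) favours N.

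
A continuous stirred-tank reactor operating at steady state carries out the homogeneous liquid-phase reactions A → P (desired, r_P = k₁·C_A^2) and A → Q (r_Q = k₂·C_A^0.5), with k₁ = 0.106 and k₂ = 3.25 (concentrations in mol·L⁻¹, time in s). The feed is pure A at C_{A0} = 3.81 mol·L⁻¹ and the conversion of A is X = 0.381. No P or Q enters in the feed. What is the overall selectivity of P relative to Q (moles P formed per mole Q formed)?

0.118

Exit C_A = C_{A0}(1−X) = 3.81×0.619 = 2.358 mol·L⁻¹.
In a CSTR the entire volume is at exit conditions, so r_P = 0.106×2.358^2 = 0.5896 and r_Q = 3.25×2.358^0.5 = 4.991.
Overall selectivity = C_P/C_Q = r_Pτ/(r_Qτ) = r_P/r_Q = 0.118.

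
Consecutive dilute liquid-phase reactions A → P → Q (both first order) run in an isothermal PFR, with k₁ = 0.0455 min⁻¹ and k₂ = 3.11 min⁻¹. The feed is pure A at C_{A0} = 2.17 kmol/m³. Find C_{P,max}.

Evaluating C_P at τ_opt = ln(k₂/k₁)/(k₂−k₁) gives C_{P,max}/C_{A0} = (k₁/k₂)^[k₂/(k₂−k₁)].
= (0.0455/3.11)^(3.11/(3.11−0.0455)) = (0.01463)^(1.015) = 0.01374.
C_{P,max} = 0.01374×2.17 = 0.0298 kmol/m³.

0.0298 kmol/m³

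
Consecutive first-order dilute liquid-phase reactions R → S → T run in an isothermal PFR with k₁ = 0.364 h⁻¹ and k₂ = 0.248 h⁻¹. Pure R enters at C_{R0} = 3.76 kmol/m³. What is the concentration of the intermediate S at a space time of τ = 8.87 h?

Solving the coupled first-order balances gives C_S(τ) = [k₁/(k₂−k₁)]·C_{R0}·(e^(−k₁τ) − e^(−k₂τ)).
e^(−k₁τ) = e^(−0.364×8.87) = e^(−3.229) = 0.03961; e^(−k₂τ) = e^(−2.200) = 0.1108.
C_S = 0.364×3.76/(0.248−0.364) × (0.03961−0.1108) = (-11.80)×(-0.07122) = 0.8403 kmol/m³.

0.840 kmol/m³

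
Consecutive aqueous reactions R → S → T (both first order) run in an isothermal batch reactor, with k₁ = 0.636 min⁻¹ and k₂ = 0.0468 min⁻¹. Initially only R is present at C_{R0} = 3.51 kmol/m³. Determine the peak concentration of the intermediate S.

2.85 kmol/m³

Evaluating C_S at t_opt = ln(k₂/k₁)/(k₂−k₁) gives C_{S,max}/C_{R0} = (k₁/k₂)^[k₂/(k₂−k₁)].
= (0.636/0.0468)^(0.0468/(0.0468−0.636)) = (13.59)^(-0.07943) = 0.8128.
C_{S,max} = 0.8128×3.51 = 2.85 kmol/m³.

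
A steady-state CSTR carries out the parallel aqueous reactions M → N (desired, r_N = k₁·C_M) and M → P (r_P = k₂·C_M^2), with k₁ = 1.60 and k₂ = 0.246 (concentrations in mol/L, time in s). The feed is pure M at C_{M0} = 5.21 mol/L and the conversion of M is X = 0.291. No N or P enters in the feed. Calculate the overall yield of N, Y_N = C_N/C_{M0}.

Exit C_M = C_{M0}(1−X) = 5.21×0.709 = 3.694 mol/L.
A CSTR operates uniformly at the exit composition, giving r_N = 5.910 and r_P = 3.357 (each k·C_M^n at C_M = 3.694).
Fraction of consumed M going to N: r_N/(r_N+r_P) = 0.6378.
C_N = 0.6378·C_{M0}·X = 0.6378×5.21×0.291 = 0.967 mol/L; Y_N = C_N/C_{M0} = 0.186.

0.186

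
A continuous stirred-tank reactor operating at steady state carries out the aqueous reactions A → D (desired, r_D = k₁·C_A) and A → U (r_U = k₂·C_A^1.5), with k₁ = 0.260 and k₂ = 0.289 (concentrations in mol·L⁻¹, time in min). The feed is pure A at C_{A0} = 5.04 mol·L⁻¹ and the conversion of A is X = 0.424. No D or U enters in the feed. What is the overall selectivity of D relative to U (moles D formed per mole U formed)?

Exit C_A = C_{A0}(1−X) = 5.04×0.576 = 2.903 mol·L⁻¹.
In a CSTR the entire volume is at exit conditions, so r_D = 0.260×2.903 = 0.7548 and r_U = 0.289×2.903^1.5 = 1.429.
Overall selectivity = C_D/C_U = r_Dτ/(r_Uτ) = r_D/r_U = 0.528.

0.528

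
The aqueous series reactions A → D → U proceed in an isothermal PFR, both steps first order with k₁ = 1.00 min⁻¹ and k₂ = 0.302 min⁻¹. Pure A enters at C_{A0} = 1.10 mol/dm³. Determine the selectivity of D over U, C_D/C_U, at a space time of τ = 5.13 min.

For first-order series with pure A initially, C_D(τ) = k₁C_{A0}/(k₂−k₁)·(e^(−k₁τ) − e^(−k₂τ)).
e^(−k₁τ) = e^(−1.00×5.13) = e^(−5.130) = 0.005917; e^(−k₂τ) = e^(−1.549) = 0.2124.
C_D = 1.00×1.10/(0.302−1.00) × (0.005917−0.2124) = (-1.576)×(-0.2065) = 0.3254 mol/dm³.
C_A = C_{A0}e^(−k₁τ) = 0.006508 mol/dm³, so C_U = C_{A0}−C_A−C_D = 0.7681 mol/dm³; C_D/C_U = 0.424.

0.424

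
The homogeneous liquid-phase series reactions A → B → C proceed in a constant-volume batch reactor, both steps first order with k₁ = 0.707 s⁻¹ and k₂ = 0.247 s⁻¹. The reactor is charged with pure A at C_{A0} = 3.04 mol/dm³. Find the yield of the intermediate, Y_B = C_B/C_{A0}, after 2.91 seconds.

0.553

For first-order series with pure A initially, C_B(t) = k₁C_{A0}/(k₂−k₁)·(e^(−k₁t) − e^(−k₂t)).
e^(−k₁t) = e^(−0.707×2.91) = e^(−2.057) = 0.1278; e^(−k₂t) = e^(−0.7188) = 0.4874.
C_B = 0.707×3.04/(0.247−0.707) × (0.1278−0.4874) = (-4.672)×(-0.3596) = 1.680 mol/dm³.
Y_B = C_B/C_{A0} = 1.680/3.04 = 0.553.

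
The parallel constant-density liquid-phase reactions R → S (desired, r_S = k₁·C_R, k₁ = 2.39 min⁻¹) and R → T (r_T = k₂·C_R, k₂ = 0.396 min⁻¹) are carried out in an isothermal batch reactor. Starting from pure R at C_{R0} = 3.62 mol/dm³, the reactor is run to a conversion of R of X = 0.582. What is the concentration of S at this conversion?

C_R = C_{R0}(1−X) = 1.513 mol/dm³.
Both paths are first order in R, so the instantaneous fraction to S is constant: dC_S/d(−C_R) = k₁/(k₁+k₂) = 0.8579.
C_S = 0.8579·(C_{R0}−C_R) = 0.8579×2.107 = 1.81 mol/dm³.

1.81 mol/dm³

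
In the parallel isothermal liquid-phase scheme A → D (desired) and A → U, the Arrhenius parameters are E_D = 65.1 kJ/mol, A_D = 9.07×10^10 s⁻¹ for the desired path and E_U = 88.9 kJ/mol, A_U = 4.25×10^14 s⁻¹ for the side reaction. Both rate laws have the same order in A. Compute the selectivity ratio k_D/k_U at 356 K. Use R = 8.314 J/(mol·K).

0.663

k_D/k_U = (A_D/A_U)·exp[−(E_D−E_U)/(RT)] = (A_D/A_U)·exp[(E_U−E_D)/(RT)].
(E_U−E_D)/(RT) = (88.9−65.1)×10³/(8.314×356) = 23800/2960 = 8.041.
k_D/k_U = (9.07×10^10/4.25×10^14)·exp(8.041) = 2.134×10^-4 × 3106 = 0.663.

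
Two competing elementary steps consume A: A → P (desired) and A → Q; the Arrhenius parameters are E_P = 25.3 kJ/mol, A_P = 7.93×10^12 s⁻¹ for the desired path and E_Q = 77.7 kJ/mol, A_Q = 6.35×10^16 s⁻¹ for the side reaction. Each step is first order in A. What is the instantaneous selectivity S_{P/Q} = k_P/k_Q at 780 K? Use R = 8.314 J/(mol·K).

Since both paths have the same order in A, the concentration cancels and S_{P/Q} = k_P/k_Q = (A_P/A_Q)·exp[(E_Q−E_P)/(RT)].
(E_Q−E_P)/(RT) = (77.7−25.3)×10³/(8.314×780) = 52400/6485 = 8.080.
k_P/k_Q = (7.93×10^12/6.35×10^16)·exp(8.080) = 1.249×10^-4 × 3230 = 0.403.

0.403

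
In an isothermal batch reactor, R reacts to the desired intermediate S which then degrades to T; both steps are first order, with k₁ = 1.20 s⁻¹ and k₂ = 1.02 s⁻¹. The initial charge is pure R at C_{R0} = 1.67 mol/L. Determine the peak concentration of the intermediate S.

At the optimum, C_{S,max}/C_{R0} = (k₁/k₂)^[k₂/(k₂−k₁)].
= (1.20/1.02)^(1.02/(1.02−1.20)) = (1.176)^(-5.667) = 0.3981.
C_{S,max} = 0.3981×1.67 = 0.665 mol/L.

0.665 mol/L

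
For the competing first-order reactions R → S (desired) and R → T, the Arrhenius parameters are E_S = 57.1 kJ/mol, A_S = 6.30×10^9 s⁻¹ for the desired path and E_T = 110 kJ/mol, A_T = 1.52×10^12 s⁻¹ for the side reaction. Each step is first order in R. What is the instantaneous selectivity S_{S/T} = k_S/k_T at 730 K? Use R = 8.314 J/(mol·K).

25.3

k_S/k_T = (A_S/A_T)·exp[−(E_S−E_T)/(RT)] = (A_S/A_T)·exp[(E_T−E_S)/(RT)].
(E_T−E_S)/(RT) = (110−57.1)×10³/(8.314×730) = 52900/6069 = 8.716.
k_S/k_T = (6.30×10^9/1.52×10^12)·exp(8.716) = 0.004145 × 6100 = 25.3.
Since E_S < E_T, lowering the temperature improves selectivity toward S.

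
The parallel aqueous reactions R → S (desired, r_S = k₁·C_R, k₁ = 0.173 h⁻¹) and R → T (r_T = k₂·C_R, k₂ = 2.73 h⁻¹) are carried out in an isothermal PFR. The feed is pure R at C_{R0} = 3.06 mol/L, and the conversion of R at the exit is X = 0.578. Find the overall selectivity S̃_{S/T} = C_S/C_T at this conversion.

0.0634

C_R = C_{R0}(1−X) = 1.291 mol/L.
Both paths are first order in R, so the instantaneous fraction to S is constant: dC_S/d(−C_R) = k₁/(k₁+k₂) = 0.05959.
C_S = 0.05959·(C_{R0}−C_R) = 0.05959×1.769 = 0.105 mol/L.
C_T = (C_{R0}−C_R)−C_S = 1.663 mol/L; S̃_{S/T} = 0.1054/1.663 = 0.0634.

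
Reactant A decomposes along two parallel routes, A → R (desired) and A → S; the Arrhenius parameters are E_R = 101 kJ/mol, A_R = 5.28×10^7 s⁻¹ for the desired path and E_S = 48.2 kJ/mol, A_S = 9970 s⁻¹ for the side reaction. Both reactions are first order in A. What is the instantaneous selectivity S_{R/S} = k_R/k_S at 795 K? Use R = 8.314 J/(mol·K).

1.80

k_R/k_S = (A_R/A_S)·exp[−(E_R−E_S)/(RT)] = (A_R/A_S)·exp[(E_S−E_R)/(RT)].
(E_S−E_R)/(RT) = (48.2−101)×10³/(8.314×795) = -52800/6610 = -7.988.
k_R/k_S = (5.28×10^7/9970)·exp(-7.988) = 5296 × 3.394×10^-4 = 1.80.
Since E_R > E_S, raising the temperature improves selectivity toward R.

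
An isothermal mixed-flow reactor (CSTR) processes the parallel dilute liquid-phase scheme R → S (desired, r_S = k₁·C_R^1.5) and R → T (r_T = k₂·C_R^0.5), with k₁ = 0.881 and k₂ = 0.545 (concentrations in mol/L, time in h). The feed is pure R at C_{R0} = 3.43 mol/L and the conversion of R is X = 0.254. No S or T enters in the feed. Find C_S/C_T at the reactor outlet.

4.14

Exit C_R = C_{R0}(1−X) = 3.43×0.746 = 2.559 mol/L.
A CSTR operates uniformly at the exit composition, giving r_S = 3.606 and r_T = 0.8718 (each k·C_R^n at C_R = 2.559).
Overall selectivity = C_S/C_T = r_Sτ/(r_Tτ) = r_S/r_T = 4.14.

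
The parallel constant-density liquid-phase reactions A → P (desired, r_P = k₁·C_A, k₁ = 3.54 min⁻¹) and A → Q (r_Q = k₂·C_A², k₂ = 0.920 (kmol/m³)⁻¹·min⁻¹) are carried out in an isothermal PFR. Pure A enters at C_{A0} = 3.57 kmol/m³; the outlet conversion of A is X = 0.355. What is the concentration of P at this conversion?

0.721 kmol/m³

C_A = C_{A0}(1−X) = 2.303 kmol/m³.
Along a PFR/batch, dC_P/dC_A = −r_P/(r_P+r_Q) = −k₁/(k₁+k₂·C_A).
Integrating from C_{A0} to C_A: C_P = (3.54/0.920)·ln[(3.54+0.920·3.57)/(3.54+0.920·2.30)] = 3.848·ln(6.824/5.658) = 0.7209 kmol/m³.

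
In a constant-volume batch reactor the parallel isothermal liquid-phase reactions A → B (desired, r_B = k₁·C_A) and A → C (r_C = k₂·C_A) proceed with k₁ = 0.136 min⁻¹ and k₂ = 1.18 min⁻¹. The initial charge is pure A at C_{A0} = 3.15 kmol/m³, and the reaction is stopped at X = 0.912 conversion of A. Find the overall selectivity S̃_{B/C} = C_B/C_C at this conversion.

0.115

C_A = C_{A0}(1−X) = 0.2772 kmol/m³.
Both paths are first order in A, so the instantaneous fraction to B is constant: dC_B/d(−C_A) = k₁/(k₁+k₂) = 0.1033.
C_B = 0.1033·(C_{A0}−C_A) = 0.1033×2.873 = 0.297 kmol/m³.
C_C = (C_{A0}−C_A)−C_B = 2.576 kmol/m³; S̃_{B/C} = 0.2969/2.576 = 0.115.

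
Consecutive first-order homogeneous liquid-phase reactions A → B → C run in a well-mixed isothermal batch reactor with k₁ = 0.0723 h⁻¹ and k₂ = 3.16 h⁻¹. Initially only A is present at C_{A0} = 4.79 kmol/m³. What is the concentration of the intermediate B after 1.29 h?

0.100 kmol/m³

For first-order series with pure A initially, C_B(t) = k₁C_{A0}/(k₂−k₁)·(e^(−k₁t) − e^(−k₂t)).
e^(−k₁t) = e^(−0.0723×1.29) = e^(−0.09327) = 0.9110; e^(−k₂t) = e^(−4.076) = 0.01697.
C_B = 0.0723×4.79/(3.16−0.0723) × (0.9110−0.01697) = 0.1122×0.8940 = 0.1003 kmol/m³.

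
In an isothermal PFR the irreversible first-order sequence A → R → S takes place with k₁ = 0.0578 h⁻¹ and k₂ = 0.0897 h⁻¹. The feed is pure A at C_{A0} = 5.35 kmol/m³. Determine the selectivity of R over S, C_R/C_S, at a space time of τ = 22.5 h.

Solving the coupled first-order balances gives C_R(τ) = [k₁/(k₂−k₁)]·C_{A0}·(e^(−k₁τ) − e^(−k₂τ)).
e^(−k₁τ) = e^(−0.0578×22.5) = e^(−1.300) = 0.2724; e^(−k₂τ) = e^(−2.018) = 0.1329.
C_R = 0.0578×5.35/(0.0897−0.0578) × (0.2724−0.1329) = 9.694×0.1395 = 1.352 kmol/m³.
C_A = C_{A0}e^(−k₁τ) = 1.457 kmol/m³, so C_S = C_{A0}−C_A−C_R = 2.540 kmol/m³; C_R/C_S = 0.532.

0.532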